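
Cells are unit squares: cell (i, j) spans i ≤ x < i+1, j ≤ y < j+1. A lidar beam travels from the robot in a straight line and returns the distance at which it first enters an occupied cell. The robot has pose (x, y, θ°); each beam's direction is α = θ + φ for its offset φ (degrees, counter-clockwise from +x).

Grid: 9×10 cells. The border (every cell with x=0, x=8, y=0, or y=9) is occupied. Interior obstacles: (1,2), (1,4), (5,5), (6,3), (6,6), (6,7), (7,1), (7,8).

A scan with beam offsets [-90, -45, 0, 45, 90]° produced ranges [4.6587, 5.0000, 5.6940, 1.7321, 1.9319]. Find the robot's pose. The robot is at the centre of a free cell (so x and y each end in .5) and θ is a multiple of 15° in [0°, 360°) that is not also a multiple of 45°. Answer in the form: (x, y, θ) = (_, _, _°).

The pose lattice has 48·16 = 768 candidates. Test each by forward raycasting.
  (1.5, 7.5, 240°): beam 1 = 0.5774 ≠ 4.6587 ✗
  (2.5, 8.5, 60°): beam 1 = 4.0415 ≠ 4.6587 ✗
  (5.5, 7.5, 150°): beam 1 = 1.7321 ≠ 4.6587 ✗
  (2.5, 5.5, 105°): beam 1 = 3.6235 ≠ 4.6587 ✗
  (2.5, 1.5, 255°): beam 1 = 1.5529 ≠ 4.6587 ✗
  …
  (3.5, 3.5, 105°): r_1=4.6587, r_2=5.0000, r_3=5.6940, r_4=1.7321, r_5=1.9319 — all match ✓
Unique over the lattice → pose = (3.5, 3.5, 105°).

(x, y, θ) = (3.5, 3.5, 105°)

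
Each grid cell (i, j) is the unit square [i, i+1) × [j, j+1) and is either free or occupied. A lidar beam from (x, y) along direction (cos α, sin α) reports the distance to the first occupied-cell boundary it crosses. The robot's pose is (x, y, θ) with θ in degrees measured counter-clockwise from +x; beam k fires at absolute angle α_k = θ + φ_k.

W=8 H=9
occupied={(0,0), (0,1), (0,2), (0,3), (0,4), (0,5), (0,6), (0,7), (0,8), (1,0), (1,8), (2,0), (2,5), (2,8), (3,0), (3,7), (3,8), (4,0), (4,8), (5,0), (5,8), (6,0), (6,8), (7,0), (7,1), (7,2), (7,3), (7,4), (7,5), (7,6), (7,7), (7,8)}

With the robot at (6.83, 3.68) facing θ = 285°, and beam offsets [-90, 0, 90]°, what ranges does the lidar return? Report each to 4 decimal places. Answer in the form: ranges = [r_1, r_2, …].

beam 1: φ=-90°, α=195°
  d=(-0.9659,-0.2588)  start (6,3)  tX=0.8593 tY=2.6273  stride 1/|dx|=1.0353 1/|dy|=3.8637
    cross x-line → (5,3), t=0.8593
    cross x-line → (4,3), t=1.8946
    cross y-line → (4,2), t=2.6273
    cross x-line → (3,2), t=2.9298
    cross x-line → (2,2), t=3.9651
    cross x-line → (1,2), t=5.0004
    cross x-line → (0,2), t=6.0357 (wall)
  → r_1 = 6.0357
beam 2: φ=0°, α=285°
  d=(0.2588,-0.9659)  start (6,3)  tX=0.6568 tY=0.7040  stride 1/|dx|=3.8637 1/|dy|=1.0353
    cross x-line → (7,3), t=0.6568 (wall)
  → r_2 = 0.6568
beam 3: φ=90°, α=15°
  d=(0.9659,0.2588)  start (6,3)  tX=0.1760 tY=1.2364  stride 1/|dx|=1.0353 1/|dy|=3.8637
    cross x-line → (7,3), t=0.1760 (wall)
  → r_3 = 0.1760

ranges = [6.0357, 0.6568, 0.1760]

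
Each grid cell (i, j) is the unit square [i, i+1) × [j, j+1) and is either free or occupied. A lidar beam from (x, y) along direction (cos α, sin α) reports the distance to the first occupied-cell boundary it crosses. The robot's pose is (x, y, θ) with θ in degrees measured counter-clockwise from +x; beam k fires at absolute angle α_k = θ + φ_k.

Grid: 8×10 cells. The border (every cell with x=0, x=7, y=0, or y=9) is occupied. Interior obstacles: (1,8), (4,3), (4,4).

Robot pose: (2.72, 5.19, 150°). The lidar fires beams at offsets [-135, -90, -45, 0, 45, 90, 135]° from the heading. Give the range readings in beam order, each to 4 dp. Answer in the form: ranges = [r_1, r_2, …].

beam 1: φ=-135°, α=15°
  dir = (cos 15°, sin 15°) = (0.9659, 0.2588); from cell (2,5)
  next x-line at t=0.2899, next y-line at t=3.1296; Δt_x=1.0353, Δt_y=3.8637
    x: enter (3,5) at t=0.2899
    x: enter (4,5) at t=1.3252
    x: enter (5,5) at t=2.3604
    y: enter (5,6) at t=3.1296
    x: enter (6,6) at t=3.3957
    x: enter (7,6) at t=4.4310 ← occupied
  → r_1 = 4.4310
beam 2: φ=-90°, α=60°
  dir = (cos 60°, sin 60°) = (0.5000, 0.8660); from cell (2,5)
  next x-line at t=0.5600, next y-line at t=0.9353; Δt_x=2.0000, Δt_y=1.1547
    x: enter (3,5) at t=0.5600
    y: enter (3,6) at t=0.9353
    y: enter (3,7) at t=2.0900
    x: enter (4,7) at t=2.5600
    y: enter (4,8) at t=3.2447
    y: enter (4,9) at t=4.3994 ← occupied
  → r_2 = 4.3994
beam 3: φ=-45°, α=105°
  dir = (cos 105°, sin 105°) = (-0.2588, 0.9659); from cell (2,5)
  next x-line at t=2.7819, next y-line at t=0.8386; Δt_x=3.8637, Δt_y=1.0353
    y: enter (2,6) at t=0.8386
    y: enter (2,7) at t=1.8738
    x: enter (1,7) at t=2.7819
    y: enter (1,8) at t=2.9091 ← occupied
  → r_3 = 2.9091
beam 4: φ=0°, α=150°
  dir = (cos 150°, sin 150°) = (-0.8660, 0.5000); from cell (2,5)
  next x-line at t=0.8314, next y-line at t=1.6200; Δt_x=1.1547, Δt_y=2.0000
    x: enter (1,5) at t=0.8314
    y: enter (1,6) at t=1.6200
    x: enter (0,6) at t=1.9861 ← occupied
  → r_4 = 1.9861
beam 5: φ=45°, α=195°
  dir = (cos 195°, sin 195°) = (-0.9659, -0.2588); from cell (2,5)
  next x-line at t=0.7454, next y-line at t=0.7341; Δt_x=1.0353, Δt_y=3.8637
    y: enter (2,4) at t=0.7341
    x: enter (1,4) at t=0.7454
    x: enter (0,4) at t=1.7807 ← occupied
  → r_5 = 1.7807
beam 6: φ=90°, α=240°
  dir = (cos 240°, sin 240°) = (-0.5000, -0.8660); from cell (2,5)
  next x-line at t=1.4400, next y-line at t=0.2194; Δt_x=2.0000, Δt_y=1.1547
    y: enter (2,4) at t=0.2194
    y: enter (2,3) at t=1.3741
    x: enter (1,3) at t=1.4400
    y: enter (1,2) at t=2.5288
    x: enter (0,2) at t=3.4400 ← occupied
  → r_6 = 3.4400
beam 7: φ=135°, α=285°
  dir = (cos 285°, sin 285°) = (0.2588, -0.9659); from cell (2,5)
  next x-line at t=1.0818, next y-line at t=0.1967; Δt_x=3.8637, Δt_y=1.0353
    y: enter (2,4) at t=0.1967
    x: enter (3,4) at t=1.0818
    y: enter (3,3) at t=1.2320
    y: enter (3,2) at t=2.2673
    y: enter (3,1) at t=3.3025
    y: enter (3,0) at t=4.3378 ← occupied
  → r_7 = 4.3378

ranges = [4.4310, 4.3994, 2.9091, 1.9861, 1.7807, 3.4400, 4.3378]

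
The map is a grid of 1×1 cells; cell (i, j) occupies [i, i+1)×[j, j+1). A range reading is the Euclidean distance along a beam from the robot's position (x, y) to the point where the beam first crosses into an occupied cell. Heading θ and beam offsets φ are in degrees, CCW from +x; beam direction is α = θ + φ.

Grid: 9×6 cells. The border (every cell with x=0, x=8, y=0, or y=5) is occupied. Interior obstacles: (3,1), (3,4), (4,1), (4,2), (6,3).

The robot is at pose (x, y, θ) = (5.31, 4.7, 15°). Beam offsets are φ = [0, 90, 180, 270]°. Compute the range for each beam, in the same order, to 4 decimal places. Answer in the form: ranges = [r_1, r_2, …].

ranges = [1.1591, 0.3106, 1.3562, 3.8305]

beam 1: φ=0°, α=15°
  direction (0.9659, 0.2588); cell (5,4); t to first gridline: x 0.7143, y 1.1591 (then +1.0353 / +3.8637)
    (6,4) via x @ 0.7143
    (6,5) via y @ 1.1591  # hit
  → r_1 = 1.1591
beam 2: φ=90°, α=105°
  direction (-0.2588, 0.9659); cell (5,4); t to first gridline: x 1.1977, y 0.3106 (then +3.8637 / +1.0353)
    (5,5) via y @ 0.3106  # hit
  → r_2 = 0.3106
beam 3: φ=180°, α=195°
  direction (-0.9659, -0.2588); cell (5,4); t to first gridline: x 0.3209, y 2.7046 (then +1.0353 / +3.8637)
    (4,4) via x @ 0.3209
    (3,4) via x @ 1.3562  # hit
  → r_3 = 1.3562
beam 4: φ=270°, α=285°
  direction (0.2588, -0.9659); cell (5,4); t to first gridline: x 2.6660, y 0.7247 (then +3.8637 / +1.0353)
    (5,3) via y @ 0.7247
    (5,2) via y @ 1.7600
    (6,2) via x @ 2.6660
    (6,1) via y @ 2.7952
    (6,0) via y @ 3.8305  # hit
  → r_4 = 3.8305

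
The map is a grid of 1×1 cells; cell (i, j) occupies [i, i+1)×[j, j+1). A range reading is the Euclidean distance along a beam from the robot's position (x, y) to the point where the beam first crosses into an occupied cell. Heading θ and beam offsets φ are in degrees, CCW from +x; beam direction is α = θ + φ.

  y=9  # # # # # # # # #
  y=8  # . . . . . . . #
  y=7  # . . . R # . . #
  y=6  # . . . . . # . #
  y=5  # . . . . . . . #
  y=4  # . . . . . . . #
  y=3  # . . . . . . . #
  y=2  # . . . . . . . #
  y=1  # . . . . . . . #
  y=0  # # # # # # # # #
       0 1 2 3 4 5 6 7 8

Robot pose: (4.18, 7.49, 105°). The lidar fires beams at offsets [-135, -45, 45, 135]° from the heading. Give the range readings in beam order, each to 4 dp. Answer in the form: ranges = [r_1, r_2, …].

ranges = [0.9469, 1.7436, 3.0200, 6.3600]

beam 1: φ=-135°, α=330°
  direction (0.8660, -0.5000); cell (4,7); t to first gridline: x 0.9469, y 0.9800 (then +1.1547 / +2.0000)
    (5,7) via x @ 0.9469  # hit
  → r_1 = 0.9469
beam 2: φ=-45°, α=60°
  direction (0.5000, 0.8660); cell (4,7); t to first gridline: x 1.6400, y 0.5889 (then +2.0000 / +1.1547)
    (4,8) via y @ 0.5889
    (5,8) via x @ 1.6400
    (5,9) via y @ 1.7436  # hit
  → r_2 = 1.7436
beam 3: φ=45°, α=150°
  direction (-0.8660, 0.5000); cell (4,7); t to first gridline: x 0.2078, y 1.0200 (then +1.1547 / +2.0000)
    (3,7) via x @ 0.2078
    (3,8) via y @ 1.0200
    (2,8) via x @ 1.3625
    (1,8) via x @ 2.5172
    (1,9) via y @ 3.0200  # hit
  → r_3 = 3.0200
beam 4: φ=135°, α=240°
  direction (-0.5000, -0.8660); cell (4,7); t to first gridline: x 0.3600, y 0.5658 (then +2.0000 / +1.1547)
    (3,7) via x @ 0.3600
    (3,6) via y @ 0.5658
    (3,5) via y @ 1.7205
    (2,5) via x @ 2.3600
    (2,4) via y @ 2.8752
    (2,3) via y @ 4.0299
    (1,3) via x @ 4.3600
    (1,2) via y @ 5.1846
    (1,1) via y @ 6.3393
    (0,1) via x @ 6.3600  # hit
  → r_4 = 6.3600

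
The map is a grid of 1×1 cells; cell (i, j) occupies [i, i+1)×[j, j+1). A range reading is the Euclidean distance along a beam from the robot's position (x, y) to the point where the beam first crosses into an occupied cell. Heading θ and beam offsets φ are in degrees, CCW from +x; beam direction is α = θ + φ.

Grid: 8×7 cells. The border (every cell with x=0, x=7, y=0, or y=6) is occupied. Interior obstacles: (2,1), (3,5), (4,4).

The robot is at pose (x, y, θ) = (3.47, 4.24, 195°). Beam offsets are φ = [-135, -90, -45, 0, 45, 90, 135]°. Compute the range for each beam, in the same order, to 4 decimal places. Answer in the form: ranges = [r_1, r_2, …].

beam 1: φ=-135°, α=60°
  direction (0.5000, 0.8660); cell (3,4); t to first gridline: x 1.0600, y 0.8776 (then +2.0000 / +1.1547)
    (3,5) via y @ 0.8776  # hit
  → r_1 = 0.8776
beam 2: φ=-90°, α=105°
  direction (-0.2588, 0.9659); cell (3,4); t to first gridline: x 1.8159, y 0.7868 (then +3.8637 / +1.0353)
    (3,5) via y @ 0.7868  # hit
  → r_2 = 0.7868
beam 3: φ=-45°, α=150°
  direction (-0.8660, 0.5000); cell (3,4); t to first gridline: x 0.5427, y 1.5200 (then +1.1547 / +2.0000)
    (2,4) via x @ 0.5427
    (2,5) via y @ 1.5200
    (1,5) via x @ 1.6974
    (0,5) via x @ 2.8521  # hit
  → r_3 = 2.8521
beam 4: φ=0°, α=195°
  direction (-0.9659, -0.2588); cell (3,4); t to first gridline: x 0.4866, y 0.9273 (then +1.0353 / +3.8637)
    (2,4) via x @ 0.4866
    (2,3) via y @ 0.9273
    (1,3) via x @ 1.5219
    (0,3) via x @ 2.5571  # hit
  → r_4 = 2.5571
beam 5: φ=45°, α=240°
  direction (-0.5000, -0.8660); cell (3,4); t to first gridline: x 0.9400, y 0.2771 (then +2.0000 / +1.1547)
    (3,3) via y @ 0.2771
    (2,3) via x @ 0.9400
    (2,2) via y @ 1.4318
    (2,1) via y @ 2.5865  # hit
  → r_5 = 2.5865
beam 6: φ=90°, α=285°
  direction (0.2588, -0.9659); cell (3,4); t to first gridline: x 2.0478, y 0.2485 (then +3.8637 / +1.0353)
    (3,3) via y @ 0.2485
    (3,2) via y @ 1.2837
    (4,2) via x @ 2.0478
    (4,1) via y @ 2.3190
    (4,0) via y @ 3.3543  # hit
  → r_6 = 3.3543
beam 7: φ=135°, α=330°
  direction (0.8660, -0.5000); cell (3,4); t to first gridline: x 0.6120, y 0.4800 (then +1.1547 / +2.0000)
    (3,3) via y @ 0.4800
    (4,3) via x @ 0.6120
    (5,3) via x @ 1.7667
    (5,2) via y @ 2.4800
    (6,2) via x @ 2.9214
    (7,2) via x @ 4.0761  # hit
  → r_7 = 4.0761

ranges = [0.8776, 0.7868, 2.8521, 2.5571, 2.5865, 3.3543, 4.0761]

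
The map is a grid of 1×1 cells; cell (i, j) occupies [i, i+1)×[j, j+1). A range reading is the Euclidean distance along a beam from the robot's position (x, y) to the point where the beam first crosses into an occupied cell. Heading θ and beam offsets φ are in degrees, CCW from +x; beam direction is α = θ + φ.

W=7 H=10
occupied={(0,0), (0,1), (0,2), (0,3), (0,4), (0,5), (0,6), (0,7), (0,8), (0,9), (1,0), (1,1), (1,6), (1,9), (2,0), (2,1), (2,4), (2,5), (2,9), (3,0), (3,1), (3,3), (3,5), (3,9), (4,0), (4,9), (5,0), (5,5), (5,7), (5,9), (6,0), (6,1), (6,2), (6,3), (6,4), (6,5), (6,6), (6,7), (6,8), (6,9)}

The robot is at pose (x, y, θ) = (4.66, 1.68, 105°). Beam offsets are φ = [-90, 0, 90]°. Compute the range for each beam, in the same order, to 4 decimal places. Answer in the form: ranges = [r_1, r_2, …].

beam 1: φ=-90°, α=15°
  d=(0.9659,0.2588)  start (4,1)  tX=0.3520 tY=1.2364  stride 1/|dx|=1.0353 1/|dy|=3.8637
    cross x-line → (5,1), t=0.3520
    cross y-line → (5,2), t=1.2364
    cross x-line → (6,2), t=1.3873 (wall)
  → r_1 = 1.3873
beam 2: φ=0°, α=105°
  d=(-0.2588,0.9659)  start (4,1)  tX=2.5500 tY=0.3313  stride 1/|dx|=3.8637 1/|dy|=1.0353
    cross y-line → (4,2), t=0.3313
    cross y-line → (4,3), t=1.3666
    cross y-line → (4,4), t=2.4018
    cross x-line → (3,4), t=2.5500
    cross y-line → (3,5), t=3.4371 (wall)
  → r_2 = 3.4371
beam 3: φ=90°, α=195°
  d=(-0.9659,-0.2588)  start (4,1)  tX=0.6833 tY=2.6273  stride 1/|dx|=1.0353 1/|dy|=3.8637
    cross x-line → (3,1), t=0.6833 (wall)
  → r_3 = 0.6833

ranges = [1.3873, 3.4371, 0.6833]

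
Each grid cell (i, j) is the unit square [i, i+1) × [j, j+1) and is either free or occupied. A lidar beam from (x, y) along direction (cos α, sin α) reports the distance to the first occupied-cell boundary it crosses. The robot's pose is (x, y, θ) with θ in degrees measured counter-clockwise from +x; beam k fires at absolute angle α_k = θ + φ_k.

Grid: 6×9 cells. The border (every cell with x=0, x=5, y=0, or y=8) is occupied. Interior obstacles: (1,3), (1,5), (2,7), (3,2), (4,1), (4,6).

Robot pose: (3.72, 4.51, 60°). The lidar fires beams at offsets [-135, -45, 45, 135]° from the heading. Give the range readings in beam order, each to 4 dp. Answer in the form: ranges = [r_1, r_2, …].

beam 1: φ=-135°, α=285°
  dir = (cos 285°, sin 285°) = (0.2588, -0.9659); from cell (3,4)
  next x-line at t=1.0818, next y-line at t=0.5280; Δt_x=3.8637, Δt_y=1.0353
    y: enter (3,3) at t=0.5280
    x: enter (4,3) at t=1.0818
    y: enter (4,2) at t=1.5633
    y: enter (4,1) at t=2.5985 ← occupied
  → r_1 = 2.5985
beam 2: φ=-45°, α=15°
  dir = (cos 15°, sin 15°) = (0.9659, 0.2588); from cell (3,4)
  next x-line at t=0.2899, next y-line at t=1.8932; Δt_x=1.0353, Δt_y=3.8637
    x: enter (4,4) at t=0.2899
    x: enter (5,4) at t=1.3252 ← occupied
  → r_2 = 1.3252
beam 3: φ=45°, α=105°
  dir = (cos 105°, sin 105°) = (-0.2588, 0.9659); from cell (3,4)
  next x-line at t=2.7819, next y-line at t=0.5073; Δt_x=3.8637, Δt_y=1.0353
    y: enter (3,5) at t=0.5073
    y: enter (3,6) at t=1.5426
    y: enter (3,7) at t=2.5778
    x: enter (2,7) at t=2.7819 ← occupied
  → r_3 = 2.7819
beam 4: φ=135°, α=195°
  dir = (cos 195°, sin 195°) = (-0.9659, -0.2588); from cell (3,4)
  next x-line at t=0.7454, next y-line at t=1.9705; Δt_x=1.0353, Δt_y=3.8637
    x: enter (2,4) at t=0.7454
    x: enter (1,4) at t=1.7807
    y: enter (1,3) at t=1.9705 ← occupied
  → r_4 = 1.9705

ranges = [2.5985, 1.3252, 2.7819, 1.9705]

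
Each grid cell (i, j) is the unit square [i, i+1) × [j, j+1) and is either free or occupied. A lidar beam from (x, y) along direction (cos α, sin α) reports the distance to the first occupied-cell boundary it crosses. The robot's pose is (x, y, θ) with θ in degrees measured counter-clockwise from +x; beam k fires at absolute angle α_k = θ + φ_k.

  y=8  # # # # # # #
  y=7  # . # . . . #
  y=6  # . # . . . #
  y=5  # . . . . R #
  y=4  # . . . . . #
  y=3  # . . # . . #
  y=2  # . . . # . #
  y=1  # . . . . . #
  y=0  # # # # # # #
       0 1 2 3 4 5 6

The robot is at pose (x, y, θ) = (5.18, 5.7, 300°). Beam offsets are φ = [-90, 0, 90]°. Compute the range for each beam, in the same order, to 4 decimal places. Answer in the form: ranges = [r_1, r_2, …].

ranges = [4.8266, 1.6400, 0.9469]

beam 1: φ=-90°, α=210°
  cosα=-0.8660 sinα=-0.5000 | (5,5) | tMaxX 0.2078 tMaxY 1.4000 | tΔX 1.1547 tΔY 2.0000
    t=0.2078 [x] (4,5)
    t=1.3625 [x] (3,5)
    t=1.4000 [y] (3,4)
    t=2.5172 [x] (2,4)
    t=3.4000 [y] (2,3)
    t=3.6719 [x] (1,3)
    t=4.8266 [x] (0,3) — stop
  → r_1 = 4.8266
beam 2: φ=0°, α=300°
  cosα=0.5000 sinα=-0.8660 | (5,5) | tMaxX 1.6400 tMaxY 0.8083 | tΔX 2.0000 tΔY 1.1547
    t=0.8083 [y] (5,4)
    t=1.6400 [x] (6,4) — stop
  → r_2 = 1.6400
beam 3: φ=90°, α=30°
  cosα=0.8660 sinα=0.5000 | (5,5) | tMaxX 0.9469 tMaxY 0.6000 | tΔX 1.1547 tΔY 2.0000
    t=0.6000 [y] (5,6)
    t=0.9469 [x] (6,6) — stop
  → r_3 = 0.9469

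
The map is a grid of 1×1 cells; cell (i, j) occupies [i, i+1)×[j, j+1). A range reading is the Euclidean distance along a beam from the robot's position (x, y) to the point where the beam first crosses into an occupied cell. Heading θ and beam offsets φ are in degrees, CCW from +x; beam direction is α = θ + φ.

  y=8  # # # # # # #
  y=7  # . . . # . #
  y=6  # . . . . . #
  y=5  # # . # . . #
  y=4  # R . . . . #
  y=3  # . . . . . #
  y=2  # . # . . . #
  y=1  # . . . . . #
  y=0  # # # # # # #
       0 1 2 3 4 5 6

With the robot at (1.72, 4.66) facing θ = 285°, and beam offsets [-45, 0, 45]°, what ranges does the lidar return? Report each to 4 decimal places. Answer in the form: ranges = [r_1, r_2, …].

beam 1: φ=-45°, α=240°
  dir = (cos 240°, sin 240°) = (-0.5000, -0.8660); from cell (1,4)
  next x-line at t=1.4400, next y-line at t=0.7621; Δt_x=2.0000, Δt_y=1.1547
    y: enter (1,3) at t=0.7621
    x: enter (0,3) at t=1.4400 ← occupied
  → r_1 = 1.4400
beam 2: φ=0°, α=285°
  dir = (cos 285°, sin 285°) = (0.2588, -0.9659); from cell (1,4)
  next x-line at t=1.0818, next y-line at t=0.6833; Δt_x=3.8637, Δt_y=1.0353
    y: enter (1,3) at t=0.6833
    x: enter (2,3) at t=1.0818
    y: enter (2,2) at t=1.7186 ← occupied
  → r_2 = 1.7186
beam 3: φ=45°, α=330°
  dir = (cos 330°, sin 330°) = (0.8660, -0.5000); from cell (1,4)
  next x-line at t=0.3233, next y-line at t=1.3200; Δt_x=1.1547, Δt_y=2.0000
    x: enter (2,4) at t=0.3233
    y: enter (2,3) at t=1.3200
    x: enter (3,3) at t=1.4780
    x: enter (4,3) at t=2.6327
    y: enter (4,2) at t=3.3200
    x: enter (5,2) at t=3.7874
    x: enter (6,2) at t=4.9421 ← occupied
  → r_3 = 4.9421

ranges = [1.4400, 1.7186, 4.9421]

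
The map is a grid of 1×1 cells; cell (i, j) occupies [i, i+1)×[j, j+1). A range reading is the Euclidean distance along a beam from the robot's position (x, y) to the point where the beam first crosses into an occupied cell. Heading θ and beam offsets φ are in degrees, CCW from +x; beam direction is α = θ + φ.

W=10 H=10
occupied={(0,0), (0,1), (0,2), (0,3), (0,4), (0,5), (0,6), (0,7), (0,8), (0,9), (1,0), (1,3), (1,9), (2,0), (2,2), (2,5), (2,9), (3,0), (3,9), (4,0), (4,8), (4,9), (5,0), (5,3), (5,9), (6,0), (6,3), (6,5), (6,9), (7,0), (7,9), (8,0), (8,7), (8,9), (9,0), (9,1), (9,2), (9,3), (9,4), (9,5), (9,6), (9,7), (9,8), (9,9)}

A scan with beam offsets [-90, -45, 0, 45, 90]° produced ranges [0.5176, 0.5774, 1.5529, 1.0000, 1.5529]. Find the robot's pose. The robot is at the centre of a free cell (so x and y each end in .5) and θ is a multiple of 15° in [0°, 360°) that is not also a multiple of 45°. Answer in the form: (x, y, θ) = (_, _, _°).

(x, y, θ) = (2.5, 4.5, 165°)

Enumerate (i+0.5, j+0.5, θ) over the 56 free cells and 16 admissible headings. For each, cast all 5 beams and compare to the given ranges.
  (7.5, 3.5, 30°): beam 1 = 2.8868 ≠ 0.5176 ✗
  (2.5, 3.5, 195°): beam 1 = 1.5529 ≠ 0.5176 ✗
  (8.5, 3.5, 240°): beam 1 = 8.6603 ≠ 0.5176 ✗
  (2.5, 8.5, 300°): beam 1 = 1.7321 ≠ 0.5176 ✗
  (4.5, 4.5, 300°): beam 1 = 2.8868 ≠ 0.5176 ✗
  …
  (2.5, 4.5, 165°): r_1=0.5176, r_2=0.5774, r_3=1.5529, r_4=1.0000, r_5=1.5529 — all match ✓
No second candidate reproduces the full scan.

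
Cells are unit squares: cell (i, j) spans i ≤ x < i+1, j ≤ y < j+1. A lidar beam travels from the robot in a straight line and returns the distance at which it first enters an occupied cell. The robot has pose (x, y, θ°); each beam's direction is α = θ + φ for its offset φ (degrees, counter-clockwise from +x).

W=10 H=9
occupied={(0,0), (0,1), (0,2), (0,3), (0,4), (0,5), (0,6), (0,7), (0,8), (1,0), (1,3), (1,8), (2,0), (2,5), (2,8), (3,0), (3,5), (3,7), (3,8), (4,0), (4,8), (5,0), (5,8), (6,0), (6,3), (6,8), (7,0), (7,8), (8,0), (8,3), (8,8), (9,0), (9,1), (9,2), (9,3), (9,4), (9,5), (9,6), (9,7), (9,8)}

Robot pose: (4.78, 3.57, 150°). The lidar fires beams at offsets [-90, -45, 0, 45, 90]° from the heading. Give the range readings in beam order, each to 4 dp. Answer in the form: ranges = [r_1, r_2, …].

ranges = [5.1153, 3.5510, 2.8600, 3.9133, 2.9676]

beam 1: φ=-90°, α=60°
  direction (0.5000, 0.8660); cell (4,3); t to first gridline: x 0.4400, y 0.4965 (then +2.0000 / +1.1547)
    (5,3) via x @ 0.4400
    (5,4) via y @ 0.4965
    (5,5) via y @ 1.6512
    (6,5) via x @ 2.4400
    (6,6) via y @ 2.8059
    (6,7) via y @ 3.9606
    (7,7) via x @ 4.4400
    (7,8) via y @ 5.1153  # hit
  → r_1 = 5.1153
beam 2: φ=-45°, α=105°
  direction (-0.2588, 0.9659); cell (4,3); t to first gridline: x 3.0137, y 0.4452 (then +3.8637 / +1.0353)
    (4,4) via y @ 0.4452
    (4,5) via y @ 1.4804
    (4,6) via y @ 2.5157
    (3,6) via x @ 3.0137
    (3,7) via y @ 3.5510  # hit
  → r_2 = 3.5510
beam 3: φ=0°, α=150°
  direction (-0.8660, 0.5000); cell (4,3); t to first gridline: x 0.9007, y 0.8600 (then +1.1547 / +2.0000)
    (4,4) via y @ 0.8600
    (3,4) via x @ 0.9007
    (2,4) via x @ 2.0554
    (2,5) via y @ 2.8600  # hit
  → r_3 = 2.8600
beam 4: φ=45°, α=195°
  direction (-0.9659, -0.2588); cell (4,3); t to first gridline: x 0.8075, y 2.2023 (then +1.0353 / +3.8637)
    (3,3) via x @ 0.8075
    (2,3) via x @ 1.8428
    (2,2) via y @ 2.2023
    (1,2) via x @ 2.8781
    (0,2) via x @ 3.9133  # hit
  → r_4 = 3.9133
beam 5: φ=90°, α=240°
  direction (-0.5000, -0.8660); cell (4,3); t to first gridline: x 1.5600, y 0.6582 (then +2.0000 / +1.1547)
    (4,2) via y @ 0.6582
    (3,2) via x @ 1.5600
    (3,1) via y @ 1.8129
    (3,0) via y @ 2.9676  # hit
  → r_5 = 2.9676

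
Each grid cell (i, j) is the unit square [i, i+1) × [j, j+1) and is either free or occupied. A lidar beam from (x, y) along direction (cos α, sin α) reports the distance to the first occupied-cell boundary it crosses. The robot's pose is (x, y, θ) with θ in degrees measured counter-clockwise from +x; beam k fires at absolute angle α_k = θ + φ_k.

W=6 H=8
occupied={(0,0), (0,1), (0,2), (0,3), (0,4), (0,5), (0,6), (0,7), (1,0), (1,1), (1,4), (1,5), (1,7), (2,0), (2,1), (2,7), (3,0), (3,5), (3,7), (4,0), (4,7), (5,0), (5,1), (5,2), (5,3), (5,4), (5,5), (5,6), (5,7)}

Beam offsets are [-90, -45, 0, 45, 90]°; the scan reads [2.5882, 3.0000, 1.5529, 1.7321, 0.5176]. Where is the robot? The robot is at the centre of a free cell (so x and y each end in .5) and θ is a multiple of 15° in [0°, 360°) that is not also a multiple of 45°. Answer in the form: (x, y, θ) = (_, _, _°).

(x, y, θ) = (3.5, 4.5, 345°)

The pose lattice has 19·16 = 304 candidates. Test each by forward raycasting.
  (4.5, 4.5, 195°): beam 2 = 1.0000 ≠ 3.0000 ✗
  (3.5, 2.5, 150°): beam 1 = 3.0000 ≠ 2.5882 ✗
  (2.5, 4.5, 165°): beam 2 = 1.0000 ≠ 3.0000 ✗
  …
  (3.5, 4.5, 345°): r_1=2.5882, r_2=3.0000, r_3=1.5529, r_4=1.7321, r_5=0.5176 — all match ✓
Unique over the lattice → pose = (3.5, 4.5, 345°).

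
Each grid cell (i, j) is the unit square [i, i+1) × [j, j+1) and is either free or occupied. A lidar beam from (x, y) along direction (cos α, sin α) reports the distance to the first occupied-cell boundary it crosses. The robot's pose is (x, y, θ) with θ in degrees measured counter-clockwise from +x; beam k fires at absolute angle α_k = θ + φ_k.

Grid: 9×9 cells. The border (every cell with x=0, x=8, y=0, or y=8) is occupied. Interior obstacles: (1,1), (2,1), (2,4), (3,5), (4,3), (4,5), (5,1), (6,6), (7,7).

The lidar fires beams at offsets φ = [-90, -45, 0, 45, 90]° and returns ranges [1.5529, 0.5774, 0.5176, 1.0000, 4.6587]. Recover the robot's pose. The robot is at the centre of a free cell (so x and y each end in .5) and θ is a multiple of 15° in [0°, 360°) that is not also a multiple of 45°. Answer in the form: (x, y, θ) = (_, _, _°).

(x, y, θ) = (5.5, 7.5, 105°)

Candidates: 40 free-cell centres × 16 headings = 640 poses. Raycast each; keep the one whose scan matches to 4 dp.
  (3.5, 2.5, 210°): beam 1 = 1.7321 ≠ 1.5529 ✗
  (7.5, 5.5, 330°): beam 1 = 4.0415 ≠ 1.5529 ✗
  (7.5, 1.5, 240°): beam 1 = 3.0000 ≠ 1.5529 ✗
  (3.5, 4.5, 105°): beam 1 = 4.6587 ≠ 1.5529 ✗
  …
  (5.5, 7.5, 105°): r_1=1.5529, r_2=0.5774, r_3=0.5176, r_4=1.0000, r_5=4.6587 — all match ✓
Only this pose fits every beam.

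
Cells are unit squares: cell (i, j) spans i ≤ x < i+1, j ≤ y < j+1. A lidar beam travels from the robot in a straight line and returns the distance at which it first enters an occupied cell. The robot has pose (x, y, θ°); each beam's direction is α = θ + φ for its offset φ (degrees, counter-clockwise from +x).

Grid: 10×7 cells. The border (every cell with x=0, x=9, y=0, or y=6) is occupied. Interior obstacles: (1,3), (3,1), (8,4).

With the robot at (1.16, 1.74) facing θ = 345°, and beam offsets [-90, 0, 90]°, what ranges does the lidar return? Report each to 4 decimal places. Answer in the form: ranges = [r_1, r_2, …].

ranges = [0.6182, 1.9049, 1.3044]

beam 1: φ=-90°, α=255°
  direction (-0.2588, -0.9659); cell (1,1); t to first gridline: x 0.6182, y 0.7661 (then +3.8637 / +1.0353)
    (0,1) via x @ 0.6182  # hit
  → r_1 = 0.6182
beam 2: φ=0°, α=345°
  direction (0.9659, -0.2588); cell (1,1); t to first gridline: x 0.8696, y 2.8591 (then +1.0353 / +3.8637)
    (2,1) via x @ 0.8696
    (3,1) via x @ 1.9049  # hit
  → r_2 = 1.9049
beam 3: φ=90°, α=75°
  direction (0.2588, 0.9659); cell (1,1); t to first gridline: x 3.2455, y 0.2692 (then +3.8637 / +1.0353)
    (1,2) via y @ 0.2692
    (1,3) via y @ 1.3044  # hit
  → r_3 = 1.3044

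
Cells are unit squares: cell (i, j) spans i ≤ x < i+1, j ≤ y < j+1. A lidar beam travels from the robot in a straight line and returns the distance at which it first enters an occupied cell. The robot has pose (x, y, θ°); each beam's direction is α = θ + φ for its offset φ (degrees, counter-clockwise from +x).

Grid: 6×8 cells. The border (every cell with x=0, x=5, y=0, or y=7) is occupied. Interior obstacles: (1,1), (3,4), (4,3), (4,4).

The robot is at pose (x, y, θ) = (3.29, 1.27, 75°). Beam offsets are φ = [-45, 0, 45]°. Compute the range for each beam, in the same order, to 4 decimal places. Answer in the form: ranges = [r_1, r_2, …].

ranges = [1.9745, 2.7432, 4.5800]

beam 1: φ=-45°, α=30°
  d=(0.8660,0.5000)  start (3,1)  tX=0.8198 tY=1.4600  stride 1/|dx|=1.1547 1/|dy|=2.0000
    cross x-line → (4,1), t=0.8198
    cross y-line → (4,2), t=1.4600
    cross x-line → (5,2), t=1.9745 (wall)
  → r_1 = 1.9745
beam 2: φ=0°, α=75°
  d=(0.2588,0.9659)  start (3,1)  tX=2.7432 tY=0.7558  stride 1/|dx|=3.8637 1/|dy|=1.0353
    cross y-line → (3,2), t=0.7558
    cross y-line → (3,3), t=1.7910
    cross x-line → (4,3), t=2.7432 (wall)
  → r_2 = 2.7432
beam 3: φ=45°, α=120°
  d=(-0.5000,0.8660)  start (3,1)  tX=0.5800 tY=0.8429  stride 1/|dx|=2.0000 1/|dy|=1.1547
    cross x-line → (2,1), t=0.5800
    cross y-line → (2,2), t=0.8429
    cross y-line → (2,3), t=1.9976
    cross x-line → (1,3), t=2.5800
    cross y-line → (1,4), t=3.1523
    cross y-line → (1,5), t=4.3070
    cross x-line → (0,5), t=4.5800 (wall)
  → r_3 = 4.5800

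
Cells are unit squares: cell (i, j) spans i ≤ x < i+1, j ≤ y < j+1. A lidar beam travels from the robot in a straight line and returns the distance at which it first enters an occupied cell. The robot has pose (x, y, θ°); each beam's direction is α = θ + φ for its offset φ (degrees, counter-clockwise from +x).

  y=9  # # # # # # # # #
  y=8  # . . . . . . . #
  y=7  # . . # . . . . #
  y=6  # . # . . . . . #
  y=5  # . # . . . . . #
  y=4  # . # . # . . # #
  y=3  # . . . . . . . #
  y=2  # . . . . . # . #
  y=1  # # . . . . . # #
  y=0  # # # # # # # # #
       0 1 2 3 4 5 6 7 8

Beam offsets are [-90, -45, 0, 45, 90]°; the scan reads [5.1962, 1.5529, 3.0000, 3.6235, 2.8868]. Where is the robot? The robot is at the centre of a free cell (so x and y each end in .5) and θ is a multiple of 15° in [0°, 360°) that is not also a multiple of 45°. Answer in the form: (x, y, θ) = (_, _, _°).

Candidates: 47 free-cell centres × 16 headings = 752 poses. Raycast each; keep the one whose scan matches to 4 dp.
  (7.5, 3.5, 120°): beam 1 = 0.5774 ≠ 5.1962 ✗
  (4.5, 7.5, 345°): beam 1 = 6.7293 ≠ 5.1962 ✗
  (1.5, 5.5, 210°): beam 1 = 1.0000 ≠ 5.1962 ✗
  (6.5, 1.5, 75°): beam 1 = 0.5176 ≠ 5.1962 ✗
  …
  (4.5, 6.5, 330°): r_1=5.1962, r_2=1.5529, r_3=3.0000, r_4=3.6235, r_5=2.8868 — all match ✓
No second candidate reproduces the full scan.

(x, y, θ) = (4.5, 6.5, 330°)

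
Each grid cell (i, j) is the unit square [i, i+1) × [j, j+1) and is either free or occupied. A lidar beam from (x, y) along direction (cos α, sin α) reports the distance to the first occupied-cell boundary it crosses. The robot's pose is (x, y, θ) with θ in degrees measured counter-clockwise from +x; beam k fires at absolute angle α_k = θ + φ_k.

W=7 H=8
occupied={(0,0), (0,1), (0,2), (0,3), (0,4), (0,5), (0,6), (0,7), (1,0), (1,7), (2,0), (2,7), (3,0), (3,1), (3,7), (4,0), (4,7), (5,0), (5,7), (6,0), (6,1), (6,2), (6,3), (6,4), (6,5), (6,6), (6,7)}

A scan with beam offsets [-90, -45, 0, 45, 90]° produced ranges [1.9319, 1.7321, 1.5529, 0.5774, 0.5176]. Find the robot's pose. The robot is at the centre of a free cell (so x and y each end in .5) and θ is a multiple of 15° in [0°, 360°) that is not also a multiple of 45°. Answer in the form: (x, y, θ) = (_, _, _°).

(x, y, θ) = (5.5, 2.5, 285°)

The pose lattice has 29·16 = 464 candidates. Test each by forward raycasting.
  (2.5, 4.5, 150°): beam 1 = 2.8868 ≠ 1.9319 ✗
  (5.5, 5.5, 345°): beam 1 = 4.6587 ≠ 1.9319 ✗
  (4.5, 6.5, 195°): beam 1 = 0.5176 ≠ 1.9319 ✗
  …
  (5.5, 2.5, 285°): r_1=1.9319, r_2=1.7321, r_3=1.5529, r_4=0.5774, r_5=0.5176 — all match ✓
Unique over the lattice → pose = (5.5, 2.5, 285°).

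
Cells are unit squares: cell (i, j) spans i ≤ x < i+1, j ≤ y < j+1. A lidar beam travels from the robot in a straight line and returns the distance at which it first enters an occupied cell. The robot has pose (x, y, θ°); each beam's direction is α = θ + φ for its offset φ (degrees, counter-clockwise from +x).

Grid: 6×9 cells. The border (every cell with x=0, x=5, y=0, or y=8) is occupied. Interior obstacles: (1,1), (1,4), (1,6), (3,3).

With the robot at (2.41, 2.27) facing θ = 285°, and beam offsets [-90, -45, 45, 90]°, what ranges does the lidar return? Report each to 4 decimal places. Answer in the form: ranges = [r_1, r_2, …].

ranges = [1.0432, 0.8200, 2.5400, 2.6814]

beam 1: φ=-90°, α=195°
  dir = (cos 195°, sin 195°) = (-0.9659, -0.2588); from cell (2,2)
  next x-line at t=0.4245, next y-line at t=1.0432; Δt_x=1.0353, Δt_y=3.8637
    x: enter (1,2) at t=0.4245
    y: enter (1,1) at t=1.0432 ← occupied
  → r_1 = 1.0432
beam 2: φ=-45°, α=240°
  dir = (cos 240°, sin 240°) = (-0.5000, -0.8660); from cell (2,2)
  next x-line at t=0.8200, next y-line at t=0.3118; Δt_x=2.0000, Δt_y=1.1547
    y: enter (2,1) at t=0.3118
    x: enter (1,1) at t=0.8200 ← occupied
  → r_2 = 0.8200
beam 3: φ=45°, α=330°
  dir = (cos 330°, sin 330°) = (0.8660, -0.5000); from cell (2,2)
  next x-line at t=0.6813, next y-line at t=0.5400; Δt_x=1.1547, Δt_y=2.0000
    y: enter (2,1) at t=0.5400
    x: enter (3,1) at t=0.6813
    x: enter (4,1) at t=1.8360
    y: enter (4,0) at t=2.5400 ← occupied
  → r_3 = 2.5400
beam 4: φ=90°, α=15°
  dir = (cos 15°, sin 15°) = (0.9659, 0.2588); from cell (2,2)
  next x-line at t=0.6108, next y-line at t=2.8205; Δt_x=1.0353, Δt_y=3.8637
    x: enter (3,2) at t=0.6108
    x: enter (4,2) at t=1.6461
    x: enter (5,2) at t=2.6814 ← occupied
  → r_4 = 2.6814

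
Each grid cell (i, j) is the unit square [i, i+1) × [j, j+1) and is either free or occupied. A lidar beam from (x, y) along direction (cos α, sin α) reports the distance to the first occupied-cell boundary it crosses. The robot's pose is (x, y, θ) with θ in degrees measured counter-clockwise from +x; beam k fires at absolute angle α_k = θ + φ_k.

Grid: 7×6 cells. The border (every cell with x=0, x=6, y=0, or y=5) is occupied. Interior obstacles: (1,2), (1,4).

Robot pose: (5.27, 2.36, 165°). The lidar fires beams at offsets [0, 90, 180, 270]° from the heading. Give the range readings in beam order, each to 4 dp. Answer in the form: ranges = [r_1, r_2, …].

beam 1: φ=0°, α=165°
  d=(-0.9659,0.2588)  start (5,2)  tX=0.2795 tY=2.4728  stride 1/|dx|=1.0353 1/|dy|=3.8637
    cross x-line → (4,2), t=0.2795
    cross x-line → (3,2), t=1.3148
    cross x-line → (2,2), t=2.3501
    cross y-line → (2,3), t=2.4728
    cross x-line → (1,3), t=3.3854
    cross x-line → (0,3), t=4.4206 (wall)
  → r_1 = 4.4206
beam 2: φ=90°, α=255°
  d=(-0.2588,-0.9659)  start (5,2)  tX=1.0432 tY=0.3727  stride 1/|dx|=3.8637 1/|dy|=1.0353
    cross y-line → (5,1), t=0.3727
    cross x-line → (4,1), t=1.0432
    cross y-line → (4,0), t=1.4080 (wall)
  → r_2 = 1.4080
beam 3: φ=180°, α=345°
  d=(0.9659,-0.2588)  start (5,2)  tX=0.7558 tY=1.3909  stride 1/|dx|=1.0353 1/|dy|=3.8637
    cross x-line → (6,2), t=0.7558 (wall)
  → r_3 = 0.7558
beam 4: φ=270°, α=75°
  d=(0.2588,0.9659)  start (5,2)  tX=2.8205 tY=0.6626  stride 1/|dx|=3.8637 1/|dy|=1.0353
    cross y-line → (5,3), t=0.6626
    cross y-line → (5,4), t=1.6979
    cross y-line → (5,5), t=2.7331 (wall)
  → r_4 = 2.7331

ranges = [4.4206, 1.4080, 0.7558, 2.7331]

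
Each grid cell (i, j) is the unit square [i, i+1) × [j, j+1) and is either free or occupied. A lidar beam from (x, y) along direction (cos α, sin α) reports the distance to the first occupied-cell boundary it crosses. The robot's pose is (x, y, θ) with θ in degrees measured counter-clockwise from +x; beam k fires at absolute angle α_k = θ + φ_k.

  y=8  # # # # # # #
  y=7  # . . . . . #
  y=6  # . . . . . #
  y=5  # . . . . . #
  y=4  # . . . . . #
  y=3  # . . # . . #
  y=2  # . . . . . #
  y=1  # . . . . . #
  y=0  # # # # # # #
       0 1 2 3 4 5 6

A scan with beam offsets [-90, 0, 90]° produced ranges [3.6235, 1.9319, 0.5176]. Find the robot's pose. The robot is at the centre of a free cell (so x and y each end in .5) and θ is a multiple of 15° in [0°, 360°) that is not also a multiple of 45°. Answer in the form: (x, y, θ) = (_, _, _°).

(x, y, θ) = (2.5, 7.5, 15°)

Enumerate (i+0.5, j+0.5, θ) over the 34 free cells and 16 admissible headings. For each, cast all 3 beams and compare to the given ranges.
  (3.5, 2.5, 210°): beam 1 = 0.5774 ≠ 3.6235 ✗
  (4.5, 5.5, 75°): beam 1 = 1.5529 ≠ 3.6235 ✗
  (4.5, 5.5, 30°): beam 1 = 3.0000 ≠ 3.6235 ✗
  (4.5, 2.5, 285°): beam 2 = 1.5529 ≠ 1.9319 ✗
  (1.5, 5.5, 330°): beam 1 = 1.0000 ≠ 3.6235 ✗
  …
  (2.5, 7.5, 15°): r_1=3.6235, r_2=1.9319, r_3=0.5176 — all match ✓
Only this pose fits every beam.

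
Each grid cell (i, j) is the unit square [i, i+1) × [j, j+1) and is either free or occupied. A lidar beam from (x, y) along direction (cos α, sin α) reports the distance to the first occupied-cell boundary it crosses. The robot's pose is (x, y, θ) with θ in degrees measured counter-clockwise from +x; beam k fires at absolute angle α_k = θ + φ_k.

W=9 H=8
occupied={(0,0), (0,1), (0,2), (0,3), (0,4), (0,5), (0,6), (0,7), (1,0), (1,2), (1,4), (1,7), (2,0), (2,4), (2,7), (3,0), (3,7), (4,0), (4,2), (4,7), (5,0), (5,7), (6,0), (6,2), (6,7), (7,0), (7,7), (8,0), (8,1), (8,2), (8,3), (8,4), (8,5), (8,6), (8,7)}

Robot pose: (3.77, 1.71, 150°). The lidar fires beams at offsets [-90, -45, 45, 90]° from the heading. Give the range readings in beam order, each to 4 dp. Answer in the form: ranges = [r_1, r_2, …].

beam 1: φ=-90°, α=60°
  cosα=0.5000 sinα=0.8660 | (3,1) | tMaxX 0.4600 tMaxY 0.3349 | tΔX 2.0000 tΔY 1.1547
    t=0.3349 [y] (3,2)
    t=0.4600 [x] (4,2) — stop
  → r_1 = 0.4600
beam 2: φ=-45°, α=105°
  cosα=-0.2588 sinα=0.9659 | (3,1) | tMaxX 2.9751 tMaxY 0.3002 | tΔX 3.8637 tΔY 1.0353
    t=0.3002 [y] (3,2)
    t=1.3355 [y] (3,3)
    t=2.3708 [y] (3,4)
    t=2.9751 [x] (2,4) — stop
  → r_2 = 2.9751
beam 3: φ=45°, α=195°
  cosα=-0.9659 sinα=-0.2588 | (3,1) | tMaxX 0.7972 tMaxY 2.7432 | tΔX 1.0353 tΔY 3.8637
    t=0.7972 [x] (2,1)
    t=1.8324 [x] (1,1)
    t=2.7432 [y] (1,0) — stop
  → r_3 = 2.7432
beam 4: φ=90°, α=240°
  cosα=-0.5000 sinα=-0.8660 | (3,1) | tMaxX 1.5400 tMaxY 0.8198 | tΔX 2.0000 tΔY 1.1547
    t=0.8198 [y] (3,0) — stop
  → r_4 = 0.8198

ranges = [0.4600, 2.9751, 2.7432, 0.8198]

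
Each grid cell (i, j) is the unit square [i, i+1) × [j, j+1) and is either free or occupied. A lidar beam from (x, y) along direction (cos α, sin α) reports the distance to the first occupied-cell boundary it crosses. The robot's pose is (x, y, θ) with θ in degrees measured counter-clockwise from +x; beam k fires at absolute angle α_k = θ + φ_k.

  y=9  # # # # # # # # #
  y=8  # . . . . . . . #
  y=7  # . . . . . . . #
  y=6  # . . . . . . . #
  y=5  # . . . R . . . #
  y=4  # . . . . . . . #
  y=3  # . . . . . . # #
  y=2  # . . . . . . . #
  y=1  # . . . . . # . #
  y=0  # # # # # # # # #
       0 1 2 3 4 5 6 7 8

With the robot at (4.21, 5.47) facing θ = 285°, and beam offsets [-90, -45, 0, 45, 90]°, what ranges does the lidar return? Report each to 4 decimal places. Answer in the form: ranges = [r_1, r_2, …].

beam 1: φ=-90°, α=195°
  direction (-0.9659, -0.2588); cell (4,5); t to first gridline: x 0.2174, y 1.8159 (then +1.0353 / +3.8637)
    (3,5) via x @ 0.2174
    (2,5) via x @ 1.2527
    (2,4) via y @ 1.8159
    (1,4) via x @ 2.2880
    (0,4) via x @ 3.3232  # hit
  → r_1 = 3.3232
beam 2: φ=-45°, α=240°
  direction (-0.5000, -0.8660); cell (4,5); t to first gridline: x 0.4200, y 0.5427 (then +2.0000 / +1.1547)
    (3,5) via x @ 0.4200
    (3,4) via y @ 0.5427
    (3,3) via y @ 1.6974
    (2,3) via x @ 2.4200
    (2,2) via y @ 2.8521
    (2,1) via y @ 4.0068
    (1,1) via x @ 4.4200
    (1,0) via y @ 5.1615  # hit
  → r_2 = 5.1615
beam 3: φ=0°, α=285°
  direction (0.2588, -0.9659); cell (4,5); t to first gridline: x 3.0523, y 0.4866 (then +3.8637 / +1.0353)
    (4,4) via y @ 0.4866
    (4,3) via y @ 1.5219
    (4,2) via y @ 2.5571
    (5,2) via x @ 3.0523
    (5,1) via y @ 3.5924
    (5,0) via y @ 4.6277  # hit
  → r_3 = 4.6277
beam 4: φ=45°, α=330°
  direction (0.8660, -0.5000); cell (4,5); t to first gridline: x 0.9122, y 0.9400 (then +1.1547 / +2.0000)
    (5,5) via x @ 0.9122
    (5,4) via y @ 0.9400
    (6,4) via x @ 2.0669
    (6,3) via y @ 2.9400
    (7,3) via x @ 3.2216  # hit
  → r_4 = 3.2216
beam 5: φ=90°, α=15°
  direction (0.9659, 0.2588); cell (4,5); t to first gridline: x 0.8179, y 2.0478 (then +1.0353 / +3.8637)
    (5,5) via x @ 0.8179
    (6,5) via x @ 1.8531
    (6,6) via y @ 2.0478
    (7,6) via x @ 2.8884
    (8,6) via x @ 3.9237  # hit
  → r_5 = 3.9237

ranges = [3.3232, 5.1615, 4.6277, 3.2216, 3.9237]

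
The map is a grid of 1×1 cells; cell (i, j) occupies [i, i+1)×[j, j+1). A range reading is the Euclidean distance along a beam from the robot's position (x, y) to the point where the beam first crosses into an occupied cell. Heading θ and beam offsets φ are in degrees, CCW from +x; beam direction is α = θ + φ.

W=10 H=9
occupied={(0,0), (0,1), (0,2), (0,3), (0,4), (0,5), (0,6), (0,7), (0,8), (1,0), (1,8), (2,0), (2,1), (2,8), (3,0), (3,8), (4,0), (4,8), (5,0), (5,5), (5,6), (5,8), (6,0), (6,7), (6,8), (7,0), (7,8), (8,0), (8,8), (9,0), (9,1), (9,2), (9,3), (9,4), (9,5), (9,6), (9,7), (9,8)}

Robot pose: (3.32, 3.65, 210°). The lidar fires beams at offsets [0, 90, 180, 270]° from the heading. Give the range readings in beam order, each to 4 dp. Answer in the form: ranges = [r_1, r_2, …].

beam 1: φ=0°, α=210°
  cosα=-0.8660 sinα=-0.5000 | (3,3) | tMaxX 0.3695 tMaxY 1.3000 | tΔX 1.1547 tΔY 2.0000
    t=0.3695 [x] (2,3)
    t=1.3000 [y] (2,2)
    t=1.5242 [x] (1,2)
    t=2.6789 [x] (0,2) — stop
  → r_1 = 2.6789
beam 2: φ=90°, α=300°
  cosα=0.5000 sinα=-0.8660 | (3,3) | tMaxX 1.3600 tMaxY 0.7506 | tΔX 2.0000 tΔY 1.1547
    t=0.7506 [y] (3,2)
    t=1.3600 [x] (4,2)
    t=1.9053 [y] (4,1)
    t=3.0600 [y] (4,0) — stop
  → r_2 = 3.0600
beam 3: φ=180°, α=30°
  cosα=0.8660 sinα=0.5000 | (3,3) | tMaxX 0.7852 tMaxY 0.7000 | tΔX 1.1547 tΔY 2.0000
    t=0.7000 [y] (3,4)
    t=0.7852 [x] (4,4)
    t=1.9399 [x] (5,4)
    t=2.7000 [y] (5,5) — stop
  → r_3 = 2.7000
beam 4: φ=270°, α=120°
  cosα=-0.5000 sinα=0.8660 | (3,3) | tMaxX 0.6400 tMaxY 0.4041 | tΔX 2.0000 tΔY 1.1547
    t=0.4041 [y] (3,4)
    t=0.6400 [x] (2,4)
    t=1.5588 [y] (2,5)
    t=2.6400 [x] (1,5)
    t=2.7135 [y] (1,6)
    t=3.8682 [y] (1,7)
    t=4.6400 [x] (0,7) — stop
  → r_4 = 4.6400

ranges = [2.6789, 3.0600, 2.7000, 4.6400]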